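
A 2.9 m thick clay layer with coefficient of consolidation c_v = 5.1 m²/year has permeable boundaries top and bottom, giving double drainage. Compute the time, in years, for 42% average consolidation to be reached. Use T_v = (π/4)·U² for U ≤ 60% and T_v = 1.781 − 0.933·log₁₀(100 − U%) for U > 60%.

t ≈ 0.0571 years

Drainage path length: H_d = H/2 = 1.45 m (double drainage).
U ≤ 60%: T_v = (π/4)·U² = (π/4)×0.42² = 0.13854.
t = T_v·H_d²/c_v = 0.13854×1.45²/5.1 = 0.05711 years.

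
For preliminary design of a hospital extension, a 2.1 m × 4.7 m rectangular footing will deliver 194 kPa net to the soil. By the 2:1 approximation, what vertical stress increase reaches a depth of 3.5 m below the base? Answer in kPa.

By the 2:1 method the load spreads at 1 horizontal : 2 vertical, so at depth z the loaded area has grown by z in each plan dimension:
Δσ = qBL/((B+z)(L+z)) = 194×2.1×4.7/((2.1+3.5)(4.7+3.5)) = 41.698 kPa

Δσ_z ≈ 41.7 kPa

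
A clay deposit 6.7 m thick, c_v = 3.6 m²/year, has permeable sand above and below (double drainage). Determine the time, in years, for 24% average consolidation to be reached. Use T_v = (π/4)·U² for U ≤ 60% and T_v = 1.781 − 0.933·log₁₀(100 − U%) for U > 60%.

t ≈ 0.141 years

Drainage path length: H_d = H/2 = 3.35 m (double drainage).
U ≤ 60%: T_v = (π/4)·U² = (π/4)×0.24² = 0.045239.
t = T_v·H_d²/c_v = 0.045239×3.35²/3.6 = 0.141 years.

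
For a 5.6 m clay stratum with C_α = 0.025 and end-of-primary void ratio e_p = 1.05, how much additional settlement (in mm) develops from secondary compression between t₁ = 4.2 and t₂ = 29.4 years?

S_s ≈ 57.7 mm

Secondary compression: S_s = C_α·H/(1+e_p)·log₁₀(t₂/t₁)
S_s = 0.025×5.6/(1+1.05)×log₁₀(29.4/4.2)
    = 0.06829 × 0.8451 = 0.05771 m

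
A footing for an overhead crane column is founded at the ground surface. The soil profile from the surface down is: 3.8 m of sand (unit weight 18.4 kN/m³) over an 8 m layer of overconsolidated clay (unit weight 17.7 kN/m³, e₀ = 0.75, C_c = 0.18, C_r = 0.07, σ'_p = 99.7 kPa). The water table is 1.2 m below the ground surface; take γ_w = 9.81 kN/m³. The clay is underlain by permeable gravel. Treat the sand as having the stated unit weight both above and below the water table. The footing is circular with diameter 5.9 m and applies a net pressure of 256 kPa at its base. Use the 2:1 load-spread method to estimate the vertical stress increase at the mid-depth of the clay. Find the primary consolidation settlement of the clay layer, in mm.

Mid-depth of clay below the ground surface: z = 3.8 + 8/2 = 7.8 m.
Total vertical stress at mid-clay: σ_v = 18.4×3.8 + 17.7×4 = 140.72 kPa.
Pore pressure: u = 9.81×(7.8 − 1.2) = 64.746 kPa.
Initial effective stress: σ'_0 = σ_v − u = 140.72 − 64.746 = 75.974 kPa.
Stress increase at mid-clay by the 2:1 spreading method:
Δσ ≈ qD²/(D+z)² = 256×5.9²/(5.9+7.8)² = 47.479 kPa
Final effective stress: σ'_f = 75.974 + 47.479 = 123.45 kPa.
σ'_f = 123.45 > σ'_p = 99.7 kPa, so the stress path crosses the preconsolidation pressure — recompression up to σ'_p, then virgin compression beyond:
S_c = H/(1+e₀)·[C_r·log₁₀(σ'_p/σ'_0) + C_c·log₁₀(σ'_f/σ'_p)]
    = 8/1.75 × [0.07×log₁₀(99.7/75.974) + 0.18×log₁₀(123.45/99.7)]
    = 4.5714 × [0.0082621 + 0.016703] = 0.1141 m

S_c ≈ 114 mm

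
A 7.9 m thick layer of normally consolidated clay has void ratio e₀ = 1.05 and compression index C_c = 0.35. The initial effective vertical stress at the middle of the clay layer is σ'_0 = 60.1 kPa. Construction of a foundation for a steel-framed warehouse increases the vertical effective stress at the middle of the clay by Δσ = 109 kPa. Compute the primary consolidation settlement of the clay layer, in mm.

S_c ≈ 606 mm

Final effective stress: σ'_f = σ'_0 + Δσ = 60.1 + 109 = 169.1 kPa.
Normally consolidated clay, so the full stress increment lies on the virgin compression line:
S_c = C_c·H/(1+e₀)·log₁₀(σ'_f/σ'_0) = 0.35×7.9/(1+1.05)×log₁₀(169.1/60.1)
    = 1.3488 × 0.44927 = 0.606 m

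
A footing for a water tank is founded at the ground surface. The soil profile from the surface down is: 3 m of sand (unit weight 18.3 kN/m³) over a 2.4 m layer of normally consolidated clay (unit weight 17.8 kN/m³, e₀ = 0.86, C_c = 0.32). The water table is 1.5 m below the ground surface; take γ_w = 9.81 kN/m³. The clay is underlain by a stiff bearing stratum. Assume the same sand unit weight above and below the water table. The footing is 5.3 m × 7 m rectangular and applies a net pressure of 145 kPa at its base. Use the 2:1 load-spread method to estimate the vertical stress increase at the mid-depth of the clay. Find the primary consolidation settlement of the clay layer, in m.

Mid-depth of clay below the ground surface: z = 3 + 2.4/2 = 4.2 m.
Total vertical stress at mid-clay: σ_v = 18.3×3 + 17.8×1.2 = 76.26 kPa.
Pore pressure: u = 9.81×(4.2 − 1.5) = 26.487 kPa.
Initial effective stress: σ'_0 = σ_v − u = 76.26 − 26.487 = 49.773 kPa.
Stress increase at mid-clay by the 2:1 spreading method:
Δσ = qBL/((B+z)(L+z)) = 145×5.3×7/((5.3+4.2)(7+4.2)) = 50.559 kPa
Final effective stress: σ'_f = σ'_0 + Δσ = 49.773 + 50.559 = 100.33 kPa.
Normally consolidated clay, so the full stress increment lies on the virgin compression line:
S_c = C_c·H/(1+e₀)·log₁₀(σ'_f/σ'_0) = 0.32×2.4/(1+0.86)×log₁₀(100.33/49.773)
    = 0.4129 × 0.30444 = 0.1257 m

S_c ≈ 0.126 m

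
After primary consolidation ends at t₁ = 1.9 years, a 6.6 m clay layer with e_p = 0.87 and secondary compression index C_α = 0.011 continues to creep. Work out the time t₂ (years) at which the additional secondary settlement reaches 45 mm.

S_s = C_α·H/(1+e_p)·log₁₀(t₂/t₁) ⇒ log₁₀(t₂/t₁) = S_s·(1+e_p)/(C_α·H).
log₁₀(t₂/t₁) = 0.045 × (1+0.87) / (0.011×6.6) = 1.159
t₂ = t₁ × 10^1.159 = 1.9 × 14.42 = 27.41 years

t₂ ≈ 27.4 years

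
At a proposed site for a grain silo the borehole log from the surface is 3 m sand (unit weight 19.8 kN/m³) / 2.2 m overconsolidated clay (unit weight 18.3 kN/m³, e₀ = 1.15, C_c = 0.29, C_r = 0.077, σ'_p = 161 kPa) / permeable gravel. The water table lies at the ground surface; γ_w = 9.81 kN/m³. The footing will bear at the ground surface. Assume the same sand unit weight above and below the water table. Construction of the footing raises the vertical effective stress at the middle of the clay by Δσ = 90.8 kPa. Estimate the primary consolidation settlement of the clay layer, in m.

S_c ≈ 0.041 m

Mid-depth of clay below the ground surface: z = 3 + 2.2/2 = 4.1 m.
Total vertical stress at mid-clay: σ_v = 19.8×3 + 18.3×1.1 = 79.53 kPa.
Pore pressure: u = 9.81×(4.1 − 0) = 40.221 kPa.
Initial effective stress: σ'_0 = σ_v − u = 79.53 − 40.221 = 39.309 kPa.
Final effective stress: σ'_f = 39.309 + 90.8 = 130.11 kPa.
σ'_f = 130.11 ≤ σ'_p = 161 kPa, so the clay remains overconsolidated and only the recompression index applies:
S_c = C_r·H/(1+e₀)·log₁₀(σ'_f/σ'_0) = 0.077×2.2/2.15×log₁₀(130.11/39.309)
    = 0.078794 × 0.51982 = 0.04096 m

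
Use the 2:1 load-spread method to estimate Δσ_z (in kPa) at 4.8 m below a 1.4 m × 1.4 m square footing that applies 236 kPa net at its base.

Δσ_z ≈ 12 kPa

By the 2:1 method the load spreads at 1 horizontal : 2 vertical, so at depth z the loaded area has grown by z in each plan dimension:
Δσ = qBL/((B+z)(L+z)) = 236×1.4×1.4/((1.4+4.8)(1.4+4.8)) = 12.033 kPa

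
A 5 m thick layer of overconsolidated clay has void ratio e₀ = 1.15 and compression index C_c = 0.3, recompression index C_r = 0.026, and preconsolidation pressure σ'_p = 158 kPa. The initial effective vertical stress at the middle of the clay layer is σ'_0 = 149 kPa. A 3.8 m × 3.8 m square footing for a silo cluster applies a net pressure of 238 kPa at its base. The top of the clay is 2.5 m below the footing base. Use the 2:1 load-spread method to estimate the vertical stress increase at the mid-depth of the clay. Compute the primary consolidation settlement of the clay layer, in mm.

Mid-depth of clay below the footing base: z = 2.5 + 5/2 = 5 m.
Stress increase at mid-clay by the 2:1 spreading method:
Δσ = qBL/((B+z)(L+z)) = 238×3.8×3.8/((3.8+5)(3.8+5)) = 44.379 kPa
Final effective stress: σ'_f = 149 + 44.379 = 193.38 kPa.
σ'_f = 193.38 > σ'_p = 158 kPa, so the stress path crosses the preconsolidation pressure — recompression up to σ'_p, then virgin compression beyond:
S_c = H/(1+e₀)·[C_r·log₁₀(σ'_p/σ'_0) + C_c·log₁₀(σ'_f/σ'_p)]
    = 5/2.15 × [0.026×log₁₀(158/149) + 0.3×log₁₀(193.38/158)]
    = 2.3256 × [0.00066224 + 0.026326] = 0.06276 m

S_c ≈ 62.8 mm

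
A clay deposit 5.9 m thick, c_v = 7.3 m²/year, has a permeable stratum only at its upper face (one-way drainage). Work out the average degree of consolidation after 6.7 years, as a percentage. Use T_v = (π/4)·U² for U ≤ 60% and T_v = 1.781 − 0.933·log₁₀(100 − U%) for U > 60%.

Drainage path length: H_d = H = 5.9 m (single drainage).
T_v = c_v·t/H_d² = 7.3×6.7/5.9² = 1.4051.
T_v = 1.4051 corresponds to the U > 60% branch:
U = 1 − 10^((1.781 − T_v)/0.933)/100 = 0.9747

U ≈ 97.5 %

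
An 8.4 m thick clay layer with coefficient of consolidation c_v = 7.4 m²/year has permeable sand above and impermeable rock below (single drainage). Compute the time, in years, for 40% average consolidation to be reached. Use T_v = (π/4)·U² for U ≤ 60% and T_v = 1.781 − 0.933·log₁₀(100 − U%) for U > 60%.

t ≈ 1.2 years

Drainage path length: H_d = H = 8.4 m (single drainage).
U ≤ 60%: T_v = (π/4)·U² = (π/4)×0.4² = 0.12566.
t = T_v·H_d²/c_v = 0.12566×8.4²/7.4 = 1.198 years.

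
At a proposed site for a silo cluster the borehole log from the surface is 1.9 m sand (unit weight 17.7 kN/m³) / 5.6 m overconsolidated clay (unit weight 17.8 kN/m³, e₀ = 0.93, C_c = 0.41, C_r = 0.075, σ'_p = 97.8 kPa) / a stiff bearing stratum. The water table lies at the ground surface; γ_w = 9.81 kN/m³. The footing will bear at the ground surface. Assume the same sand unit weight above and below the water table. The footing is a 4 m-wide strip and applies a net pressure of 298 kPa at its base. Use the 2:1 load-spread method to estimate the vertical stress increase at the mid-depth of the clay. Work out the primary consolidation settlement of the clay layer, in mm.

S_c ≈ 390 mm

Mid-depth of clay below the ground surface: z = 1.9 + 5.6/2 = 4.7 m.
Total vertical stress at mid-clay: σ_v = 17.7×1.9 + 17.8×2.8 = 83.47 kPa.
Pore pressure: u = 9.81×(4.7 − 0) = 46.107 kPa.
Initial effective stress: σ'_0 = σ_v − u = 83.47 − 46.107 = 37.363 kPa.
Stress increase at mid-clay by the 2:1 spreading method:
Δσ = qB/(B+z) = 298×4/(4+4.7) = 137.01 kPa
Final effective stress: σ'_f = 37.363 + 137.01 = 174.37 kPa.
σ'_f = 174.37 > σ'_p = 97.8 kPa, so the stress path crosses the preconsolidation pressure — recompression up to σ'_p, then virgin compression beyond:
S_c = H/(1+e₀)·[C_r·log₁₀(σ'_p/σ'_0) + C_c·log₁₀(σ'_f/σ'_p)]
    = 5.6/1.93 × [0.075×log₁₀(97.8/37.363) + 0.41×log₁₀(174.37/97.8)]
    = 2.9016 × [0.031342 + 0.10296] = 0.3897 m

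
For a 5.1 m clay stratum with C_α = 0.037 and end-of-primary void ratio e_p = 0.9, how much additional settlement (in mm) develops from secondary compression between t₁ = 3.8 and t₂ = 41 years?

Secondary compression: S_s = C_α·H/(1+e_p)·log₁₀(t₂/t₁)
S_s = 0.037×5.1/(1+0.9)×log₁₀(41/3.8)
    = 0.09932 × 1.033 = 0.1026 m

S_s ≈ 103 mm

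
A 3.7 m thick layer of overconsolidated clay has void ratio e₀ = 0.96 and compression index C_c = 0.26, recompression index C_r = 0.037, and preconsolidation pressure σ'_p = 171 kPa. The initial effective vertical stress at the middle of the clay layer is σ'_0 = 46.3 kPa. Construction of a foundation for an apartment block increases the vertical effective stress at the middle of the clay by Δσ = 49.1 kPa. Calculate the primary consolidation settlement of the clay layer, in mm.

S_c ≈ 21.9 mm

Final effective stress: σ'_f = 46.3 + 49.1 = 95.4 kPa.
σ'_f = 95.4 ≤ σ'_p = 171 kPa, so the clay remains overconsolidated and only the recompression index applies:
S_c = C_r·H/(1+e₀)·log₁₀(σ'_f/σ'_0) = 0.037×3.7/1.96×log₁₀(95.4/46.3)
    = 0.069849 × 0.31397 = 0.02193 m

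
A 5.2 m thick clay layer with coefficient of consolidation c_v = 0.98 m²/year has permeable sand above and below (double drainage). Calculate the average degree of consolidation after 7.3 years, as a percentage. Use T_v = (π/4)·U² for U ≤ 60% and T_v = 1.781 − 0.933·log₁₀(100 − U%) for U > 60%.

U ≈ 94 %

Drainage path length: H_d = H/2 = 2.6 m (double drainage).
T_v = c_v·t/H_d² = 0.98×7.3/2.6² = 1.0583.
T_v = 1.0583 corresponds to the U > 60% branch:
U = 1 − 10^((1.781 − T_v)/0.933)/100 = 0.9405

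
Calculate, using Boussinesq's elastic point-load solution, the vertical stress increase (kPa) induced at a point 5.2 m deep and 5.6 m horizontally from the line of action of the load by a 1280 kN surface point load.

Boussinesq vertical stress below a point load on an elastic half-space:
Δσ_z = 3P/(2πz²) · [1 + (r/z)²]^(−5/2)
r/z = 5.6/5.2 = 1.0769; [1+(r/z)²]^(−5/2) = 0.14588.
Δσ_z = 3×1280/(2π×5.2²) × 0.14588 = 22.602 × 0.14588 = 3.297 kPa

Δσ_z ≈ 3.3 kPa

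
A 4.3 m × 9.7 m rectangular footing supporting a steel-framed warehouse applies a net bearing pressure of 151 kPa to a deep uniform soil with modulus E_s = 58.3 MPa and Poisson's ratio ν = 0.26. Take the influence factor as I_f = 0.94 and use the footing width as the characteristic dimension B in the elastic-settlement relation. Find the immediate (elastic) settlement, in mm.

Immediate (elastic) settlement: S_e = q·B·(1−ν²)/E_s · I_f.
E_s = 58.3 MPa = 58300 kPa.
S_e = 151 × 4.3 × (1 − 0.26²) / 58300 × 0.94
    = 151 × 4.3 × 0.9324 / 58300 × 0.94
    = 0.009761 m = 9.761 mm

S_e ≈ 9.76 mm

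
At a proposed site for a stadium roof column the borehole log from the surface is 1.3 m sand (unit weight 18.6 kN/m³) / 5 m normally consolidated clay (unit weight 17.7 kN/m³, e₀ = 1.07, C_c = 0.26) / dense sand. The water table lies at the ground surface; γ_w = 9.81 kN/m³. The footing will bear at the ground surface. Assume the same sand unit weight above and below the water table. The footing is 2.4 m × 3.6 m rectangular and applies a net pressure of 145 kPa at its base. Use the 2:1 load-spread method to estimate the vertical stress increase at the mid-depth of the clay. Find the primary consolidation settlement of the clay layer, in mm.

Mid-depth of clay below the ground surface: z = 1.3 + 5/2 = 3.8 m.
Total vertical stress at mid-clay: σ_v = 18.6×1.3 + 17.7×2.5 = 68.43 kPa.
Pore pressure: u = 9.81×(3.8 − 0) = 37.278 kPa.
Initial effective stress: σ'_0 = σ_v − u = 68.43 − 37.278 = 31.152 kPa.
Stress increase at mid-clay by the 2:1 spreading method:
Δσ = qBL/((B+z)(L+z)) = 145×2.4×3.6/((2.4+3.8)(3.6+3.8)) = 27.306 kPa
Final effective stress: σ'_f = σ'_0 + Δσ = 31.152 + 27.306 = 58.458 kPa.
Normally consolidated clay, so the full stress increment lies on the virgin compression line:
S_c = C_c·H/(1+e₀)·log₁₀(σ'_f/σ'_0) = 0.26×5/(1+1.07)×log₁₀(58.458/31.152)
    = 0.62802 × 0.27336 = 0.1717 m

S_c ≈ 172 mm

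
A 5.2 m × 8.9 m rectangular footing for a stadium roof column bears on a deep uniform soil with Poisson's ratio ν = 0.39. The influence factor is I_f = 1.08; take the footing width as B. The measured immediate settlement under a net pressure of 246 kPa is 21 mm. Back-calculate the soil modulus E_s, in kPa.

S_e = q·B·(1−ν²)/E_s · I_f  ⇒  E_s = q·B·(1−ν²)·I_f / S_e.
E_s = 246 × 5.2 × 0.8479 × 1.08 / 0.021 = 55780 kPa

E_s ≈ 55800 kPa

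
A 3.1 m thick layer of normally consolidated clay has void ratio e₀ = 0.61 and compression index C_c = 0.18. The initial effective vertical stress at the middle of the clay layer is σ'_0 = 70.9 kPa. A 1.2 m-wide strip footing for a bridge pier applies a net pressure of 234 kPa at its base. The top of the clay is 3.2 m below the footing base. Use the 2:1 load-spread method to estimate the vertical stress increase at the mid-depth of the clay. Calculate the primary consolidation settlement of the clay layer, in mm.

S_c ≈ 76.8 mm

Mid-depth of clay below the footing base: z = 3.2 + 3.1/2 = 4.75 m.
Stress increase at mid-clay by the 2:1 spreading method:
Δσ = qB/(B+z) = 234×1.2/(1.2+4.75) = 47.193 kPa
Final effective stress: σ'_f = σ'_0 + Δσ = 70.9 + 47.193 = 118.09 kPa.
Normally consolidated clay, so the full stress increment lies on the virgin compression line:
S_c = C_c·H/(1+e₀)·log₁₀(σ'_f/σ'_0) = 0.18×3.1/(1+0.61)×log₁₀(118.09/70.9)
    = 0.34658 × 0.22157 = 0.07679 m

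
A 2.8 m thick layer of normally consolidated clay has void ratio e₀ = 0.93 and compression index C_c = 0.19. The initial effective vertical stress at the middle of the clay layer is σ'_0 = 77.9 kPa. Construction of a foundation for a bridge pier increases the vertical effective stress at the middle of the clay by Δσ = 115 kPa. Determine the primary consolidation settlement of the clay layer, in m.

Final effective stress: σ'_f = σ'_0 + Δσ = 77.9 + 115 = 192.9 kPa.
Normally consolidated clay, so the full stress increment lies on the virgin compression line:
S_c = C_c·H/(1+e₀)·log₁₀(σ'_f/σ'_0) = 0.19×2.8/(1+0.93)×log₁₀(192.9/77.9)
    = 0.27565 × 0.39379 = 0.1085 m

S_c ≈ 0.109 m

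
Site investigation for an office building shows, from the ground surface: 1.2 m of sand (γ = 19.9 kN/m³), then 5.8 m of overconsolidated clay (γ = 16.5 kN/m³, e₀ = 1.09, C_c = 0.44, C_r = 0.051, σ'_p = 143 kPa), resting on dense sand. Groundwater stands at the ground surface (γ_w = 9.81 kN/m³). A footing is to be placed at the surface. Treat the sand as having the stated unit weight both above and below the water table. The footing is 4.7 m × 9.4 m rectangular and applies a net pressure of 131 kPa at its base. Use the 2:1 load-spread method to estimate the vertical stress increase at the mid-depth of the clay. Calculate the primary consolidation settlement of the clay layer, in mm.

Mid-depth of clay below the ground surface: z = 1.2 + 5.8/2 = 4.1 m.
Total vertical stress at mid-clay: σ_v = 19.9×1.2 + 16.5×2.9 = 71.73 kPa.
Pore pressure: u = 9.81×(4.1 − 0) = 40.221 kPa.
Initial effective stress: σ'_0 = σ_v − u = 71.73 − 40.221 = 31.509 kPa.
Stress increase at mid-clay by the 2:1 spreading method:
Δσ = qBL/((B+z)(L+z)) = 131×4.7×9.4/((4.7+4.1)(9.4+4.1)) = 48.717 kPa
Final effective stress: σ'_f = 31.509 + 48.717 = 80.226 kPa.
σ'_f = 80.226 ≤ σ'_p = 143 kPa, so the clay remains overconsolidated and only the recompression index applies:
S_c = C_r·H/(1+e₀)·log₁₀(σ'_f/σ'_0) = 0.051×5.8/2.09×log₁₀(80.226/31.509)
    = 0.14153 × 0.40588 = 0.05744 m

S_c ≈ 57.4 mm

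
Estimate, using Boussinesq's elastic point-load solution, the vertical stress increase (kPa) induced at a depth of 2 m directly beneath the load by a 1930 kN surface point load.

Boussinesq vertical stress below a point load on an elastic half-space:
Δσ_z = 3P/(2πz²) · [1 + (r/z)²]^(−5/2)
r/z = 0/2 = 0; [1+(r/z)²]^(−5/2) = 1.
Δσ_z = 3×1930/(2π×2²) × 1 = 230.38 × 1 = 230.4 kPa

Δσ_z ≈ 230 kPa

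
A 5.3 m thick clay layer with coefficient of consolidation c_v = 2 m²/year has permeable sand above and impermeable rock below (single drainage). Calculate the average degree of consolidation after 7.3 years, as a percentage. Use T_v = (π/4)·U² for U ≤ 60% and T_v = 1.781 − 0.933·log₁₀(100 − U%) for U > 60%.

U ≈ 77.5 %

Drainage path length: H_d = H = 5.3 m (single drainage).
T_v = c_v·t/H_d² = 2×7.3/5.3² = 0.51976.
T_v = 0.51976 corresponds to the U > 60% branch:
U = 1 − 10^((1.781 − T_v)/0.933)/100 = 0.7752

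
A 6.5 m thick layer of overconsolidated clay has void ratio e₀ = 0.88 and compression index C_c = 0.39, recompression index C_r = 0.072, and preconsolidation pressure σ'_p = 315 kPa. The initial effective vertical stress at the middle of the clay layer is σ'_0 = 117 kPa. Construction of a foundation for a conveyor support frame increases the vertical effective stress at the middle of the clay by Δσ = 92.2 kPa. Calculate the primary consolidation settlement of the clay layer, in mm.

Final effective stress: σ'_f = 117 + 92.2 = 209.2 kPa.
σ'_f = 209.2 ≤ σ'_p = 315 kPa, so the clay remains overconsolidated and only the recompression index applies:
S_c = C_r·H/(1+e₀)·log₁₀(σ'_f/σ'_0) = 0.072×6.5/1.88×log₁₀(209.2/117)
    = 0.24893 × 0.25238 = 0.06283 m

S_c ≈ 62.8 mm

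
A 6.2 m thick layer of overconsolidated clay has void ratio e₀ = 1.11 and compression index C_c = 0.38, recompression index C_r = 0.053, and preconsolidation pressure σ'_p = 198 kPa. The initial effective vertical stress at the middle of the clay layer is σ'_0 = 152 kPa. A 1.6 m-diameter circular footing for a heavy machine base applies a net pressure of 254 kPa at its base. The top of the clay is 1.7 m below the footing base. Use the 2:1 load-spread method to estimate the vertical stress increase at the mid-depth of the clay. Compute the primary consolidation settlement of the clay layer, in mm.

S_c ≈ 6.72 mm

Mid-depth of clay below the footing base: z = 1.7 + 6.2/2 = 4.8 m.
Stress increase at mid-clay by the 2:1 spreading method:
Δσ ≈ qD²/(D+z)² = 254×1.6²/(1.6+4.8)² = 15.875 kPa
Final effective stress: σ'_f = 152 + 15.875 = 167.88 kPa.
σ'_f = 167.88 ≤ σ'_p = 198 kPa, so the clay remains overconsolidated and only the recompression index applies:
S_c = C_r·H/(1+e₀)·log₁₀(σ'_f/σ'_0) = 0.053×6.2/2.11×log₁₀(167.88/152)
    = 0.15574 × 0.043155 = 0.006721 m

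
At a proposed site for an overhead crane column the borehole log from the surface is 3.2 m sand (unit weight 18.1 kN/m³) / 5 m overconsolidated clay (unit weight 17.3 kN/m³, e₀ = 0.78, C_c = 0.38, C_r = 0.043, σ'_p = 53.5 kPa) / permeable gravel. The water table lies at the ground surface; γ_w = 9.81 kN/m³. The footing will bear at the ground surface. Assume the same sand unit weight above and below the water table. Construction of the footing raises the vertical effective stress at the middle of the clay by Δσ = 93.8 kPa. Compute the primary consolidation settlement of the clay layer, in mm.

Mid-depth of clay below the ground surface: z = 3.2 + 5/2 = 5.7 m.
Total vertical stress at mid-clay: σ_v = 18.1×3.2 + 17.3×2.5 = 101.17 kPa.
Pore pressure: u = 9.81×(5.7 − 0) = 55.917 kPa.
Initial effective stress: σ'_0 = σ_v − u = 101.17 − 55.917 = 45.253 kPa.
Final effective stress: σ'_f = 45.253 + 93.8 = 139.05 kPa.
σ'_f = 139.05 > σ'_p = 53.5 kPa, so the stress path crosses the preconsolidation pressure — recompression up to σ'_p, then virgin compression beyond:
S_c = H/(1+e₀)·[C_r·log₁₀(σ'_p/σ'_0) + C_c·log₁₀(σ'_f/σ'_p)]
    = 5/1.78 × [0.043×log₁₀(53.5/45.253) + 0.38×log₁₀(139.05/53.5)]
    = 2.809 × [0.0031264 + 0.15763] = 0.4516 m

S_c ≈ 452 mm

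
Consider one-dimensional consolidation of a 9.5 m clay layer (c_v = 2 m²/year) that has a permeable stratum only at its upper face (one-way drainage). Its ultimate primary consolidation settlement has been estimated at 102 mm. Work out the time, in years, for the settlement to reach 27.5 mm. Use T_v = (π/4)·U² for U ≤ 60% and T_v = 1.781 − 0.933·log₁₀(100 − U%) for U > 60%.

Drainage path length: H_d = H = 9.5 m (single drainage).
U = S(t)/S_ult = 27.5/102 = 0.2696.
U ≤ 60%: T_v = (π/4)·U² = (π/4)×0.26961² = 0.057089.
t = T_v·H_d²/c_v = 0.057089×9.5²/2 = 2.576 years.

t ≈ 2.58 years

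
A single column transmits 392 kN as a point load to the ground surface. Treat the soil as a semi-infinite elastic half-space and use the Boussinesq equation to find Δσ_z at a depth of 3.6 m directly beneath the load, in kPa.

Δσ_z ≈ 14.4 kPa

Boussinesq vertical stress below a point load on an elastic half-space:
Δσ_z = 3P/(2πz²) · [1 + (r/z)²]^(−5/2)
r/z = 0/3.6 = 0; [1+(r/z)²]^(−5/2) = 1.
Δσ_z = 3×392/(2π×3.6²) × 1 = 14.442 × 1 = 14.44 kPa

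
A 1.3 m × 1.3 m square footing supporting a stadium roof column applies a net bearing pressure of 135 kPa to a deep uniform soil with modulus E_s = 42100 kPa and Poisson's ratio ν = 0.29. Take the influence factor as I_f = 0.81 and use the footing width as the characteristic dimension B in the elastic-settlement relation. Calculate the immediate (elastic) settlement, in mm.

S_e ≈ 3.09 mm

Immediate (elastic) settlement: S_e = q·B·(1−ν²)/E_s · I_f.
S_e = 135 × 1.3 × (1 − 0.29²) / 42100 × 0.81
    = 135 × 1.3 × 0.9159 / 42100 × 0.81
    = 0.003093 m = 3.093 mm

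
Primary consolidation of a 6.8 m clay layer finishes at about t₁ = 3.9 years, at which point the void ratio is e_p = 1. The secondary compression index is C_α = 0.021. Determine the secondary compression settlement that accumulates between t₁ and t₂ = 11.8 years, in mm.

Secondary compression: S_s = C_α·H/(1+e_p)·log₁₀(t₂/t₁)
S_s = 0.021×6.8/(1+1)×log₁₀(11.8/3.9)
    = 0.0714 × 0.4808 = 0.03433 m

S_s ≈ 34.3 mm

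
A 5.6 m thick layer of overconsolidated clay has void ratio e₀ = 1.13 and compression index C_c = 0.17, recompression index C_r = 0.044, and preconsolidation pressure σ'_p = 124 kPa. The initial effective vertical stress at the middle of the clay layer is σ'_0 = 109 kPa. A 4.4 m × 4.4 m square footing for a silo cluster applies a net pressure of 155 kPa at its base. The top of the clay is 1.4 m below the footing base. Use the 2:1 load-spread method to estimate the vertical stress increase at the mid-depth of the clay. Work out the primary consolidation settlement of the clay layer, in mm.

S_c ≈ 42.9 mm

Mid-depth of clay below the footing base: z = 1.4 + 5.6/2 = 4.2 m.
Stress increase at mid-clay by the 2:1 spreading method:
Δσ = qBL/((B+z)(L+z)) = 155×4.4×4.4/((4.4+4.2)(4.4+4.2)) = 40.573 kPa
Final effective stress: σ'_f = 109 + 40.573 = 149.57 kPa.
σ'_f = 149.57 > σ'_p = 124 kPa, so the stress path crosses the preconsolidation pressure — recompression up to σ'_p, then virgin compression beyond:
S_c = H/(1+e₀)·[C_r·log₁₀(σ'_p/σ'_0) + C_c·log₁₀(σ'_f/σ'_p)]
    = 5.6/2.13 × [0.044×log₁₀(124/109) + 0.17×log₁₀(149.57/124)]
    = 2.6291 × [0.0024638 + 0.013842] = 0.04287 m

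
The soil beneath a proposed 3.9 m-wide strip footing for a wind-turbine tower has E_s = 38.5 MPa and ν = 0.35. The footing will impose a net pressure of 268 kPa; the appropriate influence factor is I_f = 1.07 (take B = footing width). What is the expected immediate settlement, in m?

S_e ≈ 0.0255 m

Immediate (elastic) settlement: S_e = q·B·(1−ν²)/E_s · I_f.
E_s = 38.5 MPa = 38500 kPa.
S_e = 268 × 3.9 × (1 − 0.35²) / 38500 × 1.07
    = 268 × 3.9 × 0.8775 / 38500 × 1.07
    = 0.02549 m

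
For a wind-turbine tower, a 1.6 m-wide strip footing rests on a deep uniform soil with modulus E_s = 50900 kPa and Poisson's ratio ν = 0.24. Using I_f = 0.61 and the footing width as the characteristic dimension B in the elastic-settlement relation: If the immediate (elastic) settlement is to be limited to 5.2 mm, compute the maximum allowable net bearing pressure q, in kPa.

S_e = q·B·(1−ν²)/E_s · I_f  ⇒  q = S_e·E_s / (B·(1−ν²)·I_f).
q = 0.0052 × 50900 / (1.6 × 0.9424 × 0.61) = 287.8 kPa

q ≈ 288 kPa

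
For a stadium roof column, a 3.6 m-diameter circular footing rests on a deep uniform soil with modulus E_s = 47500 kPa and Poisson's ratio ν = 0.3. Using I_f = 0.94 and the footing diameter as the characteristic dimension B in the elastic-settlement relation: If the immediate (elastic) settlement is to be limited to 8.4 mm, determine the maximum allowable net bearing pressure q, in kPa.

q ≈ 130 kPa

S_e = q·B·(1−ν²)/E_s · I_f  ⇒  q = S_e·E_s / (B·(1−ν²)·I_f).
q = 0.0084 × 47500 / (3.6 × 0.91 × 0.94) = 129.6 kPa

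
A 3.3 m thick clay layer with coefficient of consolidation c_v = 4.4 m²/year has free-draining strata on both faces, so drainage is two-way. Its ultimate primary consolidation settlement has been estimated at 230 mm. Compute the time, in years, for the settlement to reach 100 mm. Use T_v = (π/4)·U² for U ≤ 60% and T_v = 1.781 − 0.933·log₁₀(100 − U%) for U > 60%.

t ≈ 0.0919 years

Drainage path length: H_d = H/2 = 1.65 m (double drainage).
U = S(t)/S_ult = 100/230 = 0.4348.
U ≤ 60%: T_v = (π/4)·U² = (π/4)×0.43478² = 0.14847.
t = T_v·H_d²/c_v = 0.14847×1.65²/4.4 = 0.09187 years.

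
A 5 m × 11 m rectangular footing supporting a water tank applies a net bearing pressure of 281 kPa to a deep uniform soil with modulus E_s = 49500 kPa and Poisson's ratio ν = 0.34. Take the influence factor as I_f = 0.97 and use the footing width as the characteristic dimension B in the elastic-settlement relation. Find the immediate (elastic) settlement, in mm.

Immediate (elastic) settlement: S_e = q·B·(1−ν²)/E_s · I_f.
S_e = 281 × 5 × (1 − 0.34²) / 49500 × 0.97
    = 281 × 5 × 0.8844 / 49500 × 0.97
    = 0.02435 m = 24.35 mm

S_e ≈ 24.3 mm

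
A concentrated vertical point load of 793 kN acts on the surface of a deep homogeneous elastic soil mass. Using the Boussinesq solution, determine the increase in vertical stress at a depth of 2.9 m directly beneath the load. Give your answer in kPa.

Δσ_z ≈ 45 kPa

Boussinesq vertical stress below a point load on an elastic half-space:
Δσ_z = 3P/(2πz²) · [1 + (r/z)²]^(−5/2)
r/z = 0/2.9 = 0; [1+(r/z)²]^(−5/2) = 1.
Δσ_z = 3×793/(2π×2.9²) × 1 = 45.021 × 1 = 45.02 kPa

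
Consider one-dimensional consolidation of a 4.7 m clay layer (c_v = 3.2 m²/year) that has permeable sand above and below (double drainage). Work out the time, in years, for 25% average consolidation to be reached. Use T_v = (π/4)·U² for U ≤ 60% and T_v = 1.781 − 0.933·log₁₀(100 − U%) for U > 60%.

t ≈ 0.0847 years

Drainage path length: H_d = H/2 = 2.35 m (double drainage).
U ≤ 60%: T_v = (π/4)·U² = (π/4)×0.25² = 0.049087.
t = T_v·H_d²/c_v = 0.049087×2.35²/3.2 = 0.08471 years.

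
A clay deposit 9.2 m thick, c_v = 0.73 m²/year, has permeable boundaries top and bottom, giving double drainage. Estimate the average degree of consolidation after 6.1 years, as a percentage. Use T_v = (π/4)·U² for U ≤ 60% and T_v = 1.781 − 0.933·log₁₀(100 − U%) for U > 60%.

U ≈ 51.8 %

Drainage path length: H_d = H/2 = 4.6 m (double drainage).
T_v = c_v·t/H_d² = 0.73×6.1/4.6² = 0.21044.
T_v = 0.21044 corresponds to the U ≤ 60% branch:
U = √(4T_v/π) = 0.5176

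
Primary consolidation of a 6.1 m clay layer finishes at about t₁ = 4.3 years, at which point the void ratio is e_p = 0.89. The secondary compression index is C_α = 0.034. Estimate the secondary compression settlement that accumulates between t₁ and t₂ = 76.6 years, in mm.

Secondary compression: S_s = C_α·H/(1+e_p)·log₁₀(t₂/t₁)
S_s = 0.034×6.1/(1+0.89)×log₁₀(76.6/4.3)
    = 0.1097 × 1.251 = 0.1373 m

S_s ≈ 137 mm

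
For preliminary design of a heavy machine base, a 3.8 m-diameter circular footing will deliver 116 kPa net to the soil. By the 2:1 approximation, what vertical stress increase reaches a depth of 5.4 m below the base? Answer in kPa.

Δσ_z ≈ 19.8 kPa

By the 2:1 method the load spreads at 1 horizontal : 2 vertical, so at depth z the loaded area has grown by z in each plan dimension:
Δσ ≈ qD²/(D+z)² = 116×3.8²/(3.8+5.4)² = 19.79 kPa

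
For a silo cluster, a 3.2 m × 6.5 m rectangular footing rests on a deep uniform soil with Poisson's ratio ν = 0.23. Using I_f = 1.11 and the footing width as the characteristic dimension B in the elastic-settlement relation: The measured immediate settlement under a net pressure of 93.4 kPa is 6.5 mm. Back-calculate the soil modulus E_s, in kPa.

S_e = q·B·(1−ν²)/E_s · I_f  ⇒  E_s = q·B·(1−ν²)·I_f / S_e.
E_s = 93.4 × 3.2 × 0.9471 × 1.11 / 0.0065 = 48340 kPa

E_s ≈ 48300 kPa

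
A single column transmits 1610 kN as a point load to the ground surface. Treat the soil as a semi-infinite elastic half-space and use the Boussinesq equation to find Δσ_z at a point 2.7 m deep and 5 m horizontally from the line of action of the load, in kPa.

Δσ_z ≈ 2.55 kPa

Boussinesq vertical stress below a point load on an elastic half-space:
Δσ_z = 3P/(2πz²) · [1 + (r/z)²]^(−5/2)
r/z = 5/2.7 = 1.8519; [1+(r/z)²]^(−5/2) = 0.024219.
Δσ_z = 3×1610/(2π×2.7²) × 0.024219 = 105.45 × 0.024219 = 2.554 kPa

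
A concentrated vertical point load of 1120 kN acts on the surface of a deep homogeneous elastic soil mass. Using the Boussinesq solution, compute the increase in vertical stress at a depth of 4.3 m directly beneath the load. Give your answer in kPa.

Δσ_z ≈ 28.9 kPa

Boussinesq vertical stress below a point load on an elastic half-space:
Δσ_z = 3P/(2πz²) · [1 + (r/z)²]^(−5/2)
r/z = 0/4.3 = 0; [1+(r/z)²]^(−5/2) = 1.
Δσ_z = 3×1120/(2π×4.3²) × 1 = 28.922 × 1 = 28.92 kPa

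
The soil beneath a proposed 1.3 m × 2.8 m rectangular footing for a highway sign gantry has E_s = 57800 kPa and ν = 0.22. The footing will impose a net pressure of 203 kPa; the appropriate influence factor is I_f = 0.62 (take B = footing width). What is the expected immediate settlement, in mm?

Immediate (elastic) settlement: S_e = q·B·(1−ν²)/E_s · I_f.
S_e = 203 × 1.3 × (1 − 0.22²) / 57800 × 0.62
    = 203 × 1.3 × 0.9516 / 57800 × 0.62
    = 0.002694 m = 2.694 mm

S_e ≈ 2.69 mm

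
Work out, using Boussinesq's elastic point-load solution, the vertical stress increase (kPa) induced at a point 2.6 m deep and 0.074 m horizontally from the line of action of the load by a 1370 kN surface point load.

Boussinesq vertical stress below a point load on an elastic half-space:
Δσ_z = 3P/(2πz²) · [1 + (r/z)²]^(−5/2)
r/z = 0.074/2.6 = 0.028462; [1+(r/z)²]^(−5/2) = 0.99798.
Δσ_z = 3×1370/(2π×2.6²) × 0.99798 = 96.764 × 0.99798 = 96.57 kPa

Δσ_z ≈ 96.6 kPa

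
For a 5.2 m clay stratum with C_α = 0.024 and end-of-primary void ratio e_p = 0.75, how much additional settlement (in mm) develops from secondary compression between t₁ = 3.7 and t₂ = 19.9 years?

S_s ≈ 52.1 mm

Secondary compression: S_s = C_α·H/(1+e_p)·log₁₀(t₂/t₁)
S_s = 0.024×5.2/(1+0.75)×log₁₀(19.9/3.7)
    = 0.07131 × 0.7307 = 0.05211 m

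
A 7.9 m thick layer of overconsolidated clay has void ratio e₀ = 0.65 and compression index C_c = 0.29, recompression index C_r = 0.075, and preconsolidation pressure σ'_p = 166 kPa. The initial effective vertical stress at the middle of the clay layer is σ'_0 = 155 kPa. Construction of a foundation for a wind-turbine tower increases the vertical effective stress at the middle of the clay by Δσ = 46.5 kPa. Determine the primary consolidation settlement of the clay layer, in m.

Final effective stress: σ'_f = 155 + 46.5 = 201.5 kPa.
σ'_f = 201.5 > σ'_p = 166 kPa, so the stress path crosses the preconsolidation pressure — recompression up to σ'_p, then virgin compression beyond:
S_c = H/(1+e₀)·[C_r·log₁₀(σ'_p/σ'_0) + C_c·log₁₀(σ'_f/σ'_p)]
    = 7.9/1.65 × [0.075×log₁₀(166/155) + 0.29×log₁₀(201.5/166)]
    = 4.7879 × [0.0022332 + 0.024408] = 0.1276 m

S_c ≈ 0.128 m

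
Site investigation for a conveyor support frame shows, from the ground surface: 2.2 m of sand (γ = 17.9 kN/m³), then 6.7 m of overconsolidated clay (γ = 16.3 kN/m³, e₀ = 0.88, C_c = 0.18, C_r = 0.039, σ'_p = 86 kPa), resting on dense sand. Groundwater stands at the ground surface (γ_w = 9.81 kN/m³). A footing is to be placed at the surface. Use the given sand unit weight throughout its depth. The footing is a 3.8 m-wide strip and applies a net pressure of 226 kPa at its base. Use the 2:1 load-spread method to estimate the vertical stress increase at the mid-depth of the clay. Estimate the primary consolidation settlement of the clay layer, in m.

S_c ≈ 0.165 m

Mid-depth of clay below the ground surface: z = 2.2 + 6.7/2 = 5.55 m.
Total vertical stress at mid-clay: σ_v = 17.9×2.2 + 16.3×3.35 = 93.985 kPa.
Pore pressure: u = 9.81×(5.55 − 0) = 54.446 kPa.
Initial effective stress: σ'_0 = σ_v − u = 93.985 − 54.446 = 39.539 kPa.
Stress increase at mid-clay by the 2:1 spreading method:
Δσ = qB/(B+z) = 226×3.8/(3.8+5.55) = 91.85 kPa
Final effective stress: σ'_f = 39.539 + 91.85 = 131.39 kPa.
σ'_f = 131.39 > σ'_p = 86 kPa, so the stress path crosses the preconsolidation pressure — recompression up to σ'_p, then virgin compression beyond:
S_c = H/(1+e₀)·[C_r·log₁₀(σ'_p/σ'_0) + C_c·log₁₀(σ'_f/σ'_p)]
    = 6.7/1.88 × [0.039×log₁₀(86/39.539) + 0.18×log₁₀(131.39/86)]
    = 3.5638 × [0.013161 + 0.033131] = 0.165 m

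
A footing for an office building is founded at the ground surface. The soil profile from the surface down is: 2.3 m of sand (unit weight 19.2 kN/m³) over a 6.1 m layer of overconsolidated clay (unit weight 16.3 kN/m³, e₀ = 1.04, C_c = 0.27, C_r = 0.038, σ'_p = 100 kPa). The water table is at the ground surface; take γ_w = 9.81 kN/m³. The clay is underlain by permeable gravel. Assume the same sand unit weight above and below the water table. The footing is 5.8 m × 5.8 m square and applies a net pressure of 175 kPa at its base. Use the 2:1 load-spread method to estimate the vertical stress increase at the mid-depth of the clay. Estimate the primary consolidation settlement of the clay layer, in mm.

S_c ≈ 37.6 mm

Mid-depth of clay below the ground surface: z = 2.3 + 6.1/2 = 5.35 m.
Total vertical stress at mid-clay: σ_v = 19.2×2.3 + 16.3×3.05 = 93.875 kPa.
Pore pressure: u = 9.81×(5.35 − 0) = 52.483 kPa.
Initial effective stress: σ'_0 = σ_v − u = 93.875 − 52.483 = 41.392 kPa.
Stress increase at mid-clay by the 2:1 spreading method:
Δσ = qBL/((B+z)(L+z)) = 175×5.8×5.8/((5.8+5.35)(5.8+5.35)) = 47.353 kPa
Final effective stress: σ'_f = 41.392 + 47.353 = 88.745 kPa.
σ'_f = 88.745 ≤ σ'_p = 100 kPa, so the clay remains overconsolidated and only the recompression index applies:
S_c = C_r·H/(1+e₀)·log₁₀(σ'_f/σ'_0) = 0.038×6.1/2.04×log₁₀(88.745/41.392)
    = 0.11363 × 0.33123 = 0.03764 m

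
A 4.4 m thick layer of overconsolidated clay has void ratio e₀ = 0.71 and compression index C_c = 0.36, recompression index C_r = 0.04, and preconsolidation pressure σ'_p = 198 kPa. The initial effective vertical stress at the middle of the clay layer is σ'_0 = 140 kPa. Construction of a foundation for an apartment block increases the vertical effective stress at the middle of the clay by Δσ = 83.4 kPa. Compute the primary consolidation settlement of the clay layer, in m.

S_c ≈ 0.064 m

Final effective stress: σ'_f = 140 + 83.4 = 223.4 kPa.
σ'_f = 223.4 > σ'_p = 198 kPa, so the stress path crosses the preconsolidation pressure — recompression up to σ'_p, then virgin compression beyond:
S_c = H/(1+e₀)·[C_r·log₁₀(σ'_p/σ'_0) + C_c·log₁₀(σ'_f/σ'_p)]
    = 4.4/1.71 × [0.04×log₁₀(198/140) + 0.36×log₁₀(223.4/198)]
    = 2.5731 × [0.0060215 + 0.01887] = 0.06405 m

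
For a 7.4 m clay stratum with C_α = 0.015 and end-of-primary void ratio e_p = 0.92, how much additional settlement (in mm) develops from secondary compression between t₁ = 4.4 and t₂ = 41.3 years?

Secondary compression: S_s = C_α·H/(1+e_p)·log₁₀(t₂/t₁)
S_s = 0.015×7.4/(1+0.92)×log₁₀(41.3/4.4)
    = 0.05781 × 0.9725 = 0.05622 m

S_s ≈ 56.2 mm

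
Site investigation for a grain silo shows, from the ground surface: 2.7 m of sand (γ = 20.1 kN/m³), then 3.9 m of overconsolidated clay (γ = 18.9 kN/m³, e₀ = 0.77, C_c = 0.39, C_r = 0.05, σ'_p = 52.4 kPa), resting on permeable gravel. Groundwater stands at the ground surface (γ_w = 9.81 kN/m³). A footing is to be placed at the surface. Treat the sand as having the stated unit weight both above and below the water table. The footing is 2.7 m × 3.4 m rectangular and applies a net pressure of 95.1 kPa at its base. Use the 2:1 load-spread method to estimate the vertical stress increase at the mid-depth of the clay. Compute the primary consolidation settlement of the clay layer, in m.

S_c ≈ 0.0589 m

Mid-depth of clay below the ground surface: z = 2.7 + 3.9/2 = 4.65 m.
Total vertical stress at mid-clay: σ_v = 20.1×2.7 + 18.9×1.95 = 91.125 kPa.
Pore pressure: u = 9.81×(4.65 − 0) = 45.617 kPa.
Initial effective stress: σ'_0 = σ_v − u = 91.125 − 45.617 = 45.508 kPa.
Stress increase at mid-clay by the 2:1 spreading method:
Δσ = qBL/((B+z)(L+z)) = 95.1×2.7×3.4/((2.7+4.65)(3.4+4.65)) = 14.755 kPa
Final effective stress: σ'_f = 45.508 + 14.755 = 60.263 kPa.
σ'_f = 60.263 > σ'_p = 52.4 kPa, so the stress path crosses the preconsolidation pressure — recompression up to σ'_p, then virgin compression beyond:
S_c = H/(1+e₀)·[C_r·log₁₀(σ'_p/σ'_0) + C_c·log₁₀(σ'_f/σ'_p)]
    = 3.9/1.77 × [0.05×log₁₀(52.4/45.508) + 0.39×log₁₀(60.263/52.4)]
    = 2.2034 × [0.0030622 + 0.023681] = 0.05893 m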